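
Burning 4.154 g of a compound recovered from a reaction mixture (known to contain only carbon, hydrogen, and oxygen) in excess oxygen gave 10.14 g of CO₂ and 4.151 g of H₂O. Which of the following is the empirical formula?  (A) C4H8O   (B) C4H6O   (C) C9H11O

mol C = 10.14 g CO₂ ÷ 44.009 g/mol = 0.23041 mol
mol H = 2 × 4.151 g H₂O ÷ 18.015 g/mol = 0.46084 mol
mass O = 4.154 − (2.7674 + 0.46452) = 0.92205 g → mol O = 0.92205 ÷ 15.999 = 0.057632 mol
Divide by the smallest (0.057632 mol): C 3.998, H 7.996, O 1.000

(A) C4H8O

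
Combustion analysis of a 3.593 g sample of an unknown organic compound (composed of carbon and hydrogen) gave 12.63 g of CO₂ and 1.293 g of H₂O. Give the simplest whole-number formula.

mol C = 12.63 g CO₂ ÷ 44.009 g/mol = 0.28699 mol
mol H = 2 × 1.293 g H₂O ÷ 18.015 g/mol = 0.14355 mol
Divide by the smallest (0.14355 mol): C 1.999, H 1.000

C2H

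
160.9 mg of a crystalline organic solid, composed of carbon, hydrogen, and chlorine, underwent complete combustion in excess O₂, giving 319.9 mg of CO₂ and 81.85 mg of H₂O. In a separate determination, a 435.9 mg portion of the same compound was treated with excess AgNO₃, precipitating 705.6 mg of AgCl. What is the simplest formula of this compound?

C4H5Cl

mol C = 0.3199 g CO₂ ÷ 44.009 g/mol = 0.0072690 mol
mol H = 2 × 0.08185 g H₂O ÷ 18.015 g/mol = 0.0090869 mol
From the AgCl data: mol Cl per gram of compound = (0.7056 ÷ 143.318) ÷ 0.4359 = 0.011295 mol/g, so in the 0.1609 g combustion sample mol Cl = 0.0018173 mol
Divide by the smallest (0.0018173 mol): C 4.000, H 5.000, Cl 1.000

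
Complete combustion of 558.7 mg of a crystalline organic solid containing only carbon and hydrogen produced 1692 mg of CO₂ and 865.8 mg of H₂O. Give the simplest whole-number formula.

C2H5

mol C = 1.692 g CO₂ ÷ 44.009 g/mol = 0.038447 mol
mol H = 2 × 0.8658 g H₂O ÷ 18.015 g/mol = 0.096120 mol
Divide by the smallest (0.038447 mol): C 1.000, H 2.500
Multiplying each by 2 gives whole numbers: C 2.00, H 5.00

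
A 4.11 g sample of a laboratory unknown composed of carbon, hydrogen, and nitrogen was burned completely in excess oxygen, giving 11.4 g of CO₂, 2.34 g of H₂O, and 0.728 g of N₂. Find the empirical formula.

mol C = 11.4 g CO₂ ÷ 44.009 g/mol = 0.2590 mol
mol H = 2 × 2.34 g H₂O ÷ 18.015 g/mol = 0.2598 mol
mol N = 2 × 0.728 g N₂ ÷ 28.014 g/mol = 0.05197 mol
Divide by the smallest (0.05197 mol): C 4.984, H 4.998, N 1.000

C5H5N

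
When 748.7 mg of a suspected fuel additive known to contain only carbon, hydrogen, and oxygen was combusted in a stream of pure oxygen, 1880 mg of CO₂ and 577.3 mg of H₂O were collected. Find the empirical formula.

C4H6O

mol C = 1.880 g CO₂ ÷ 44.009 g/mol = 0.042719 mol
mol H = 2 × 0.5773 g H₂O ÷ 18.015 g/mol = 0.064091 mol
mass O = 0.7487 − (0.51309 + 0.064604) = 0.17100 g → mol O = 0.17100 ÷ 15.999 = 0.010688 mol
Divide by the smallest (0.010688 mol): C 3.997, H 5.996, O 1.000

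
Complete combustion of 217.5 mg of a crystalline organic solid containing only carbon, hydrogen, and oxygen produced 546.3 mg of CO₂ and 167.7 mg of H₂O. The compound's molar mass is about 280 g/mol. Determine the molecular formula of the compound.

mol C = 0.5463 g CO₂ ÷ 44.009 g/mol = 0.012413 mol
mol H = 2 × 0.1677 g H₂O ÷ 18.015 g/mol = 0.018618 mol
mass O = 0.2175 − (0.14910 + 0.018767) = 0.049636 g → mol O = 0.049636 ÷ 15.999 = 0.0031025 mol
Divide by the smallest (0.0031025 mol): C 4.001, H 6.001, O 1.000
Empirical formula: C4H6O
Empirical-formula mass = 70.09 g/mol; 280 ÷ 70.09 ≈ 4, so the molecular formula is C16H24O4.

C16H24O4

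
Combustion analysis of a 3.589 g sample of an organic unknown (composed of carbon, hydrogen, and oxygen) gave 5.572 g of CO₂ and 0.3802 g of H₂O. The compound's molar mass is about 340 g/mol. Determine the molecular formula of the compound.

C12H4O12

mol C = 5.572 g CO₂ ÷ 44.009 g/mol = 0.12661 mol
mol H = 2 × 0.3802 g H₂O ÷ 18.015 g/mol = 0.042209 mol
mass O = 3.589 − (1.5207 + 0.042547) = 2.0257 g → mol O = 2.0257 ÷ 15.999 = 0.12662 mol
Divide by the smallest (0.042209 mol): C 3.000, H 1.000, O 3.000
Empirical formula: C3HO3
Empirical-formula mass = 85.04 g/mol; 340 ÷ 85.04 ≈ 4, so the molecular formula is C12H4O12.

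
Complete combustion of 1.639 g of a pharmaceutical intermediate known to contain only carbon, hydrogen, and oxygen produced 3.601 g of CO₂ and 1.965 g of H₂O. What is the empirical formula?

C3H8O

mol C = 3.601 g CO₂ ÷ 44.009 g/mol = 0.081824 mol
mol H = 2 × 1.965 g H₂O ÷ 18.015 g/mol = 0.21815 mol
mass O = 1.639 − (0.98279 + 0.21990) = 0.43631 g → mol O = 0.43631 ÷ 15.999 = 0.027271 mol
Divide by the smallest (0.027271 mol): C 3.000, H 7.999, O 1.000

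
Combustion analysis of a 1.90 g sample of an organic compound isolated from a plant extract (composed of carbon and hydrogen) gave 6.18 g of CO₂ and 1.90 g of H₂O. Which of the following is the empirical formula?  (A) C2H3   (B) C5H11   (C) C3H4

mol C = 6.18 g CO₂ ÷ 44.009 g/mol = 0.1404 mol
mol H = 2 × 1.90 g H₂O ÷ 18.015 g/mol = 0.2109 mol
Divide by the smallest (0.1404 mol): C 1.000, H 1.502
Multiplying each by 2 gives whole numbers: C 2.00, H 3.00

(A) C2H3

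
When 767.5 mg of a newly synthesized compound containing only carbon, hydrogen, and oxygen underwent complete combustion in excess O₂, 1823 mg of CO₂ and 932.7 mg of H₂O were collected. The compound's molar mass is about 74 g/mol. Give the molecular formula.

C4H10O

mol C = 1.823 g CO₂ ÷ 44.009 g/mol = 0.041423 mol
mol H = 2 × 0.9327 g H₂O ÷ 18.015 g/mol = 0.10355 mol
mass O = 0.7675 − (0.49754 + 0.10438) = 0.16559 g → mol O = 0.16559 ÷ 15.999 = 0.010350 mol
Divide by the smallest (0.010350 mol): C 4.002, H 10.005, O 1.000
Empirical formula: C4H10O
Empirical-formula mass = 74.12 g/mol; 74 ÷ 74.12 ≈ 1, so the molecular formula is C4H10O.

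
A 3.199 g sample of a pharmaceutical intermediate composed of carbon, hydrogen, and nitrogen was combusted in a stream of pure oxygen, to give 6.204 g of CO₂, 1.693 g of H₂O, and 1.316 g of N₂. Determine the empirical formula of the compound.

C3H4N2

mol C = 6.204 g CO₂ ÷ 44.009 g/mol = 0.14097 mol
mol H = 2 × 1.693 g H₂O ÷ 18.015 g/mol = 0.18795 mol
mol N = 2 × 1.316 g N₂ ÷ 28.014 g/mol = 0.093953 mol
Divide by the smallest (0.093953 mol): C 1.500, H 2.001, N 1.000
Multiplying each by 2 gives whole numbers: C 3.00, H 4.00, N 2.00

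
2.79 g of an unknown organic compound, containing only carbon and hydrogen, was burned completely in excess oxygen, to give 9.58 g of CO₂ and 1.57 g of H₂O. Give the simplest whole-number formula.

mol C = 9.58 g CO₂ ÷ 44.009 g/mol = 0.2177 mol
mol H = 2 × 1.57 g H₂O ÷ 18.015 g/mol = 0.1743 mol
Divide by the smallest (0.1743 mol): C 1.249, H 1.000
Multiplying each by 4 gives whole numbers: C 5.00, H 4.00

C5H4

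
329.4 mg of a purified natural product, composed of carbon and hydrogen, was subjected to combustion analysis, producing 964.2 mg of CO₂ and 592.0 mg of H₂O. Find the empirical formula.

CH3

mol C = 0.9642 g CO₂ ÷ 44.009 g/mol = 0.021909 mol
mol H = 2 × 0.5920 g H₂O ÷ 18.015 g/mol = 0.065723 mol
Divide by the smallest (0.021909 mol): C 1.000, H 3.000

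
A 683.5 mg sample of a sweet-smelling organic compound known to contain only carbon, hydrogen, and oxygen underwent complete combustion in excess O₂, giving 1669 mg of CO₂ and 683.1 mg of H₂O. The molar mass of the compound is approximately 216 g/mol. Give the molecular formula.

mol C = 1.669 g CO₂ ÷ 44.009 g/mol = 0.037924 mol
mol H = 2 × 0.6831 g H₂O ÷ 18.015 g/mol = 0.075837 mol
mass O = 0.6835 − (0.45551 + 0.076443) = 0.15155 g → mol O = 0.15155 ÷ 15.999 = 0.0094725 mol
Divide by the smallest (0.0094725 mol): C 4.004, H 8.006, O 1.000
Empirical formula: C4H8O
Empirical-formula mass = 72.11 g/mol; 216 ÷ 72.11 ≈ 3, so the molecular formula is C12H24O3.

C12H24O3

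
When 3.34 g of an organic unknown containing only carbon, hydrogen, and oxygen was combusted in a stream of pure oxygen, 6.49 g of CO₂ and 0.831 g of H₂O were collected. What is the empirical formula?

mol C = 6.49 g CO₂ ÷ 44.009 g/mol = 0.1475 mol
mol H = 2 × 0.831 g H₂O ÷ 18.015 g/mol = 0.09226 mol
mass O = 3.34 − (1.771 + 0.09299) = 1.476 g → mol O = 1.476 ÷ 15.999 = 0.09224 mol
Divide by the smallest (0.09224 mol): C 1.599, H 1.000, O 1.000
Multiplying each by 5 gives whole numbers: C 7.99, H 5.00, O 5.00

C8H5O5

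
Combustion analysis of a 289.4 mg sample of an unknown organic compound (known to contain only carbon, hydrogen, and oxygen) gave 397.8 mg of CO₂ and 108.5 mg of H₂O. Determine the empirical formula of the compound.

C6H8O7

mol C = 0.3978 g CO₂ ÷ 44.009 g/mol = 0.0090391 mol
mol H = 2 × 0.1085 g H₂O ÷ 18.015 g/mol = 0.012046 mol
mass O = 0.2894 − (0.10857 + 0.012142) = 0.16869 g → mol O = 0.16869 ÷ 15.999 = 0.010544 mol
Divide by the smallest (0.0090391 mol): C 1.000, H 1.333, O 1.166
Multiplying each by 6 gives whole numbers: C 6.00, H 8.00, O 7.00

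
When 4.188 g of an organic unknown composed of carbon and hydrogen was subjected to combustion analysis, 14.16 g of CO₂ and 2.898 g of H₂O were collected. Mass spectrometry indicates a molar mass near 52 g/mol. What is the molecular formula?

C4H4

mol C = 14.16 g CO₂ ÷ 44.009 g/mol = 0.32175 mol
mol H = 2 × 2.898 g H₂O ÷ 18.015 g/mol = 0.32173 mol
Divide by the smallest (0.32173 mol): C 1.000, H 1.000
Empirical formula: CH
Empirical-formula mass = 13.02 g/mol; 52 ÷ 13.02 ≈ 4, so the molecular formula is C4H4.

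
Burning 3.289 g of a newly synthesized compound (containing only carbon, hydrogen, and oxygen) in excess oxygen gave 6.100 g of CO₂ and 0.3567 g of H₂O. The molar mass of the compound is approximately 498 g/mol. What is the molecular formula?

C21H6O15

mol C = 6.100 g CO₂ ÷ 44.009 g/mol = 0.13861 mol
mol H = 2 × 0.3567 g H₂O ÷ 18.015 g/mol = 0.039600 mol
mass O = 3.289 − (1.6648 + 0.039917) = 1.5843 g → mol O = 1.5843 ÷ 15.999 = 0.099023 mol
Divide by the smallest (0.039600 mol): C 3.500, H 1.000, O 2.501
Multiplying each by 2 gives whole numbers: C 7.00, H 2.00, O 5.00
Empirical formula: C7H2O5
Empirical-formula mass = 166.09 g/mol; 498 ÷ 166.09 ≈ 3, so the molecular formula is C21H6O15.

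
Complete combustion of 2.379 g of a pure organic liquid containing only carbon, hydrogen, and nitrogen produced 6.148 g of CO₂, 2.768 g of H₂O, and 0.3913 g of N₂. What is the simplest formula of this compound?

C5H11N

mol C = 6.148 g CO₂ ÷ 44.009 g/mol = 0.13970 mol
mol H = 2 × 2.768 g H₂O ÷ 18.015 g/mol = 0.30730 mol
mol N = 2 × 0.3913 g N₂ ÷ 28.014 g/mol = 0.027936 mol
Divide by the smallest (0.027936 mol): C 5.001, H 11.000, N 1.000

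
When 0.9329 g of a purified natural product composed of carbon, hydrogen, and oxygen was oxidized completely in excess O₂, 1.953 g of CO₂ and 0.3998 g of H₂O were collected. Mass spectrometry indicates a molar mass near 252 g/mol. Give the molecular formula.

mol C = 1.953 g CO₂ ÷ 44.009 g/mol = 0.044377 mol
mol H = 2 × 0.3998 g H₂O ÷ 18.015 g/mol = 0.044385 mol
mass O = 0.9329 − (0.53302 + 0.044740) = 0.35514 g → mol O = 0.35514 ÷ 15.999 = 0.022198 mol
Divide by the smallest (0.022198 mol): C 1.999, H 2.000, O 1.000
Empirical formula: C2H2O
Empirical-formula mass = 42.04 g/mol; 252 ÷ 42.04 ≈ 6, so the molecular formula is C12H12O6.

C12H12O6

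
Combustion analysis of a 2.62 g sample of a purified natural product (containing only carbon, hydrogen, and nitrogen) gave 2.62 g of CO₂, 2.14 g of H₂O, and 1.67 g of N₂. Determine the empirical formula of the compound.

CH4N2

mol C = 2.62 g CO₂ ÷ 44.009 g/mol = 0.05953 mol
mol H = 2 × 2.14 g H₂O ÷ 18.015 g/mol = 0.2376 mol
mol N = 2 × 1.67 g N₂ ÷ 28.014 g/mol = 0.1192 mol
Divide by the smallest (0.05953 mol): C 1.000, H 3.991, N 2.003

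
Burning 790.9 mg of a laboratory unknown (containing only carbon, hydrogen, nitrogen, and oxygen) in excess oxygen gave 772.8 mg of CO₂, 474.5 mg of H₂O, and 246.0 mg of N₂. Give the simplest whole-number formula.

CH3NO

mol C = 0.7728 g CO₂ ÷ 44.009 g/mol = 0.017560 mol
mol H = 2 × 0.4745 g H₂O ÷ 18.015 g/mol = 0.052678 mol
mol N = 2 × 0.2460 g N₂ ÷ 28.014 g/mol = 0.017563 mol
mass O = 0.7909 − (0.21091 + 0.053100 + 0.24600) = 0.28089 g → mol O = 0.28089 ÷ 15.999 = 0.017557 mol
Divide by the smallest (0.017557 mol): C 1.000, H 3.001, N 1.000, O 1.000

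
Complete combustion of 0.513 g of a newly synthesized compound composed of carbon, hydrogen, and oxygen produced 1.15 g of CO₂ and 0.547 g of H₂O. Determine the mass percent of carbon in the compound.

mol C = 1.15 g CO₂ ÷ 44.009 g/mol = 0.02613 mol
mol H = 2 × 0.547 g H₂O ÷ 18.015 g/mol = 0.06073 mol
mass O = 0.513 − (0.3139 + 0.06121) = 0.1379 g → mol O = 0.1379 ÷ 15.999 = 0.008621 mol
mass % C = 0.3139 g ÷ 0.513 g × 100%

61.2%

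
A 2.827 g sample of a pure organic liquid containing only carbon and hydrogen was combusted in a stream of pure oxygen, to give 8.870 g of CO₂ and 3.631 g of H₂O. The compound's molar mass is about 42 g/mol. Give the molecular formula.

C3H6

mol C = 8.870 g CO₂ ÷ 44.009 g/mol = 0.20155 mol
mol H = 2 × 3.631 g H₂O ÷ 18.015 g/mol = 0.40311 mol
Divide by the smallest (0.20155 mol): C 1.000, H 2.000
Empirical formula: CH2
Empirical-formula mass = 14.03 g/mol; 42 ÷ 14.03 ≈ 3, so the molecular formula is C3H6.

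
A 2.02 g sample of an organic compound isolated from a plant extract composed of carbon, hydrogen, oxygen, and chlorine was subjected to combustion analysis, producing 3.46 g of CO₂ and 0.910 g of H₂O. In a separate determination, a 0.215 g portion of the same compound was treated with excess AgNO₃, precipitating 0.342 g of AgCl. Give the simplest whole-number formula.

C7H9Cl2O

mol C = 3.46 g CO₂ ÷ 44.009 g/mol = 0.07862 mol
mol H = 2 × 0.910 g H₂O ÷ 18.015 g/mol = 0.1010 mol
From the AgCl data: mol Cl per gram of compound = (0.342 ÷ 143.318) ÷ 0.215 = 0.01110 mol/g, so in the 2.02 g combustion sample mol Cl = 0.02242 mol
mass O = 2.02 − (0.9443 + 0.1018 + 0.7948) = 0.1791 g → mol O = 0.1791 ÷ 15.999 = 0.01119 mol
Divide by the smallest (0.01119 mol): C 7.025, H 9.027, Cl 2.003, O 1.000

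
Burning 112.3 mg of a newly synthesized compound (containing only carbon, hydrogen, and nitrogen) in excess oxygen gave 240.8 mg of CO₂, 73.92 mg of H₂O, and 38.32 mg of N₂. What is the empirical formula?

C2H3N

mol C = 0.2408 g CO₂ ÷ 44.009 g/mol = 0.0054716 mol
mol H = 2 × 0.07392 g H₂O ÷ 18.015 g/mol = 0.0082065 mol
mol N = 2 × 0.03832 g N₂ ÷ 28.014 g/mol = 0.0027358 mol
Divide by the smallest (0.0027358 mol): C 2.000, H 3.000, N 1.000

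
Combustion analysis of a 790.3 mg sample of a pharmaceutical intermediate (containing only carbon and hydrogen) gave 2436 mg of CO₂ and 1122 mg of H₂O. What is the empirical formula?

C4H9

mol C = 2.436 g CO₂ ÷ 44.009 g/mol = 0.055352 mol
mol H = 2 × 1.122 g H₂O ÷ 18.015 g/mol = 0.12456 mol
Divide by the smallest (0.055352 mol): C 1.000, H 2.250
Multiplying each by 4 gives whole numbers: C 4.00, H 9.00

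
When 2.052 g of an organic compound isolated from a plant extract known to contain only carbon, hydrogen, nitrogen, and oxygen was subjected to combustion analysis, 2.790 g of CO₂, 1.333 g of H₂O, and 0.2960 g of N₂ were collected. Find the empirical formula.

C6H14N2O5

mol C = 2.790 g CO₂ ÷ 44.009 g/mol = 0.063396 mol
mol H = 2 × 1.333 g H₂O ÷ 18.015 g/mol = 0.14799 mol
mol N = 2 × 0.2960 g N₂ ÷ 28.014 g/mol = 0.021132 mol
mass O = 2.052 − (0.76145 + 0.14917 + 0.29600) = 0.84538 g → mol O = 0.84538 ÷ 15.999 = 0.052839 mol
Divide by the smallest (0.021132 mol): C 3.000, H 7.003, N 1.000, O 2.500
Multiplying each by 2 gives whole numbers: C 6.00, H 14.01, N 2.00, O 5.00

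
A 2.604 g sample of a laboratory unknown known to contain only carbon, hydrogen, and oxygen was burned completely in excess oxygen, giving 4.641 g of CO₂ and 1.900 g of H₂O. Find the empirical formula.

C3H6O2

mol C = 4.641 g CO₂ ÷ 44.009 g/mol = 0.10546 mol
mol H = 2 × 1.900 g H₂O ÷ 18.015 g/mol = 0.21094 mol
mass O = 2.604 − (1.2666 + 0.21262) = 1.1247 g → mol O = 1.1247 ÷ 15.999 = 0.070301 mol
Divide by the smallest (0.070301 mol): C 1.500, H 3.000, O 1.000
Multiplying each by 2 gives whole numbers: C 3.00, H 6.00, O 2.00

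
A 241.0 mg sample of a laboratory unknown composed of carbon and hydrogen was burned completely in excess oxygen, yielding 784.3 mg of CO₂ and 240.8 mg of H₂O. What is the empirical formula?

mol C = 0.7843 g CO₂ ÷ 44.009 g/mol = 0.017821 mol
mol H = 2 × 0.2408 g H₂O ÷ 18.015 g/mol = 0.026733 mol
Divide by the smallest (0.017821 mol): C 1.000, H 1.500
Multiplying each by 2 gives whole numbers: C 2.00, H 3.00

C2H3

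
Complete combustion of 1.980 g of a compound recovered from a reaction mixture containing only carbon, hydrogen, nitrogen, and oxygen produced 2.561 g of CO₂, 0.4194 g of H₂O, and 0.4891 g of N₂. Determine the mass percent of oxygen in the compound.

mol C = 2.561 g CO₂ ÷ 44.009 g/mol = 0.058193 mol
mol H = 2 × 0.4194 g H₂O ÷ 18.015 g/mol = 0.046561 mol
mol N = 2 × 0.4891 g N₂ ÷ 28.014 g/mol = 0.034918 mol
mass O = 1.980 − (0.69895 + 0.046934 + 0.48910) = 0.74501 g → mol O = 0.74501 ÷ 15.999 = 0.046566 mol
mass % O = 0.74501 g ÷ 1.980 g × 100%

37.63%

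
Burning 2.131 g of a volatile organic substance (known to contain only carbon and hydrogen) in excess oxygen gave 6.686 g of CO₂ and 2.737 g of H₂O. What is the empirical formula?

mol C = 6.686 g CO₂ ÷ 44.009 g/mol = 0.15192 mol
mol H = 2 × 2.737 g H₂O ÷ 18.015 g/mol = 0.30386 mol
Divide by the smallest (0.15192 mol): C 1.000, H 2.000

CH2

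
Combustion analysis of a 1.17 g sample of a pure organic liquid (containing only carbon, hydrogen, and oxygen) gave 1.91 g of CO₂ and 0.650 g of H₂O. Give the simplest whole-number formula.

mol C = 1.91 g CO₂ ÷ 44.009 g/mol = 0.04340 mol
mol H = 2 × 0.650 g H₂O ÷ 18.015 g/mol = 0.07216 mol
mass O = 1.17 − (0.5213 + 0.07274) = 0.5760 g → mol O = 0.5760 ÷ 15.999 = 0.03600 mol
Divide by the smallest (0.03600 mol): C 1.206, H 2.004, O 1.000
Multiplying each by 5 gives whole numbers: C 6.03, H 10.02, O 5.00

C6H10O5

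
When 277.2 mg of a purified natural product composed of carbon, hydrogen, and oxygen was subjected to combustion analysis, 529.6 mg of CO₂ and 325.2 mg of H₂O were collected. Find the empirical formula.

C2H6O

mol C = 0.5296 g CO₂ ÷ 44.009 g/mol = 0.012034 mol
mol H = 2 × 0.3252 g H₂O ÷ 18.015 g/mol = 0.036103 mol
mass O = 0.2772 − (0.14454 + 0.036392) = 0.096269 g → mol O = 0.096269 ÷ 15.999 = 0.0060172 mol
Divide by the smallest (0.0060172 mol): C 2.000, H 6.000, O 1.000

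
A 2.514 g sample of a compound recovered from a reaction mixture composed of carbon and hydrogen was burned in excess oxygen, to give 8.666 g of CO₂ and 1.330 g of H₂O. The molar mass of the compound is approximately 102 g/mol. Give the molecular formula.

mol C = 8.666 g CO₂ ÷ 44.009 g/mol = 0.19691 mol
mol H = 2 × 1.330 g H₂O ÷ 18.015 g/mol = 0.14765 mol
Divide by the smallest (0.14765 mol): C 1.334, H 1.000
Multiplying each by 3 gives whole numbers: C 4.00, H 3.00
Empirical formula: C4H3
Empirical-formula mass = 51.07 g/mol; 102 ÷ 51.07 ≈ 2, so the molecular formula is C8H6.

C8H6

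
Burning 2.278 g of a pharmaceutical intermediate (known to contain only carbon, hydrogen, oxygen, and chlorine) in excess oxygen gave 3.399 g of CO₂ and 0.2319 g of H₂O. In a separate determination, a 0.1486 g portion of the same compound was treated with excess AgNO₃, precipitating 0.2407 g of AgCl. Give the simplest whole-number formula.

mol C = 3.399 g CO₂ ÷ 44.009 g/mol = 0.077234 mol
mol H = 2 × 0.2319 g H₂O ÷ 18.015 g/mol = 0.025745 mol
From the AgCl data: mol Cl per gram of compound = (0.2407 ÷ 143.318) ÷ 0.1486 = 0.011302 mol/g, so in the 2.278 g combustion sample mol Cl = 0.025746 mol
mass O = 2.278 − (0.92766 + 0.025951 + 0.91270) = 0.41169 g → mol O = 0.41169 ÷ 15.999 = 0.025732 mol
Divide by the smallest (0.025732 mol): C 3.001, H 1.000, Cl 1.001, O 1.000

C3HClO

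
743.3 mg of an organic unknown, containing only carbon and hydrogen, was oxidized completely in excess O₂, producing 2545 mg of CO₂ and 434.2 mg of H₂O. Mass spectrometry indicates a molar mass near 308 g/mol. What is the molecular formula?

mol C = 2.545 g CO₂ ÷ 44.009 g/mol = 0.057829 mol
mol H = 2 × 0.4342 g H₂O ÷ 18.015 g/mol = 0.048204 mol
Divide by the smallest (0.048204 mol): C 1.200, H 1.000
Multiplying each by 5 gives whole numbers: C 6.00, H 5.00
Empirical formula: C6H5
Empirical-formula mass = 77.11 g/mol; 308 ÷ 77.11 ≈ 4, so the molecular formula is C24H20.

C24H20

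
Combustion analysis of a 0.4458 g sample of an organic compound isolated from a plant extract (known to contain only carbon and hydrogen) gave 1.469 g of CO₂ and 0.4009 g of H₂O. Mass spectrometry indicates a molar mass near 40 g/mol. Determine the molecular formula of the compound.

mol C = 1.469 g CO₂ ÷ 44.009 g/mol = 0.033380 mol
mol H = 2 × 0.4009 g H₂O ÷ 18.015 g/mol = 0.044507 mol
Divide by the smallest (0.033380 mol): C 1.000, H 1.333
Multiplying each by 3 gives whole numbers: C 3.00, H 4.00
Empirical formula: C3H4
Empirical-formula mass = 40.06 g/mol; 40 ÷ 40.06 ≈ 1, so the molecular formula is C3H4.

C3H4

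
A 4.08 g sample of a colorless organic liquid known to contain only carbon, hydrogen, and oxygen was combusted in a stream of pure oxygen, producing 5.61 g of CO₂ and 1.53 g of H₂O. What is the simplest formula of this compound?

mol C = 5.61 g CO₂ ÷ 44.009 g/mol = 0.1275 mol
mol H = 2 × 1.53 g H₂O ÷ 18.015 g/mol = 0.1699 mol
mass O = 4.08 − (1.531 + 0.1712) = 2.378 g → mol O = 2.378 ÷ 15.999 = 0.1486 mol
Divide by the smallest (0.1275 mol): C 1.000, H 1.332, O 1.166
Multiplying each by 6 gives whole numbers: C 6.00, H 7.99, O 7.00

C6H8O7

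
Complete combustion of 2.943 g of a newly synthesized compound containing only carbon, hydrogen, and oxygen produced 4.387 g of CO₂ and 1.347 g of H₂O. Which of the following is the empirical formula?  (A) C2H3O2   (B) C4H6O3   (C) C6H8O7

mol C = 4.387 g CO₂ ÷ 44.009 g/mol = 0.099684 mol
mol H = 2 × 1.347 g H₂O ÷ 18.015 g/mol = 0.14954 mol
mass O = 2.943 − (1.1973 + 0.15074) = 1.5950 g → mol O = 1.5950 ÷ 15.999 = 0.099691 mol
Divide by the smallest (0.099684 mol): C 1.000, H 1.500, O 1.000
Multiplying each by 2 gives whole numbers: C 2.00, H 3.00, O 2.00

(A) C2H3O2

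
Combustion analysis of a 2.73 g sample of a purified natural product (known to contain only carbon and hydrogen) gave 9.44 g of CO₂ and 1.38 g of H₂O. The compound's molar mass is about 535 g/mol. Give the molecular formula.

mol C = 9.44 g CO₂ ÷ 44.009 g/mol = 0.2145 mol
mol H = 2 × 1.38 g H₂O ÷ 18.015 g/mol = 0.1532 mol
Divide by the smallest (0.1532 mol): C 1.400, H 1.000
Multiplying each by 5 gives whole numbers: C 7.00, H 5.00
Empirical formula: C7H5
Empirical-formula mass = 89.12 g/mol; 535 ÷ 89.12 ≈ 6, so the molecular formula is C42H30.

C42H30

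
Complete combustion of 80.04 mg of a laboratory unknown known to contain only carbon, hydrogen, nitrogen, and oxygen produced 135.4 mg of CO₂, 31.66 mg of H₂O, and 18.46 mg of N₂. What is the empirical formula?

C7H8N3O3

mol C = 0.1354 g CO₂ ÷ 44.009 g/mol = 0.0030766 mol
mol H = 2 × 0.03166 g H₂O ÷ 18.015 g/mol = 0.0035148 mol
mol N = 2 × 0.01846 g N₂ ÷ 28.014 g/mol = 0.0013179 mol
mass O = 0.08004 − (0.036954 + 0.0035430 + 0.018460) = 0.021083 g → mol O = 0.021083 ÷ 15.999 = 0.0013178 mol
Divide by the smallest (0.0013178 mol): C 2.335, H 2.667, N 1.000, O 1.000
Multiplying each by 3 gives whole numbers: C 7.00, H 8.00, N 3.00, O 3.00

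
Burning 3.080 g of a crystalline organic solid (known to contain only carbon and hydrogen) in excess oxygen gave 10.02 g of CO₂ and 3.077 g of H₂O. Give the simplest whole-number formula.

C2H3

mol C = 10.02 g CO₂ ÷ 44.009 g/mol = 0.22768 mol
mol H = 2 × 3.077 g H₂O ÷ 18.015 g/mol = 0.34160 mol
Divide by the smallest (0.22768 mol): C 1.000, H 1.500
Multiplying each by 2 gives whole numbers: C 2.00, H 3.00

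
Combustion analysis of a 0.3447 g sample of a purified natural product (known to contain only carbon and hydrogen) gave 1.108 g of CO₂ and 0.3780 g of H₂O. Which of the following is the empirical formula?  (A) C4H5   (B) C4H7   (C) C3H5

(C) C3H5

mol C = 1.108 g CO₂ ÷ 44.009 g/mol = 0.025177 mol
mol H = 2 × 0.3780 g H₂O ÷ 18.015 g/mol = 0.041965 mol
Divide by the smallest (0.025177 mol): C 1.000, H 1.667
Multiplying each by 3 gives whole numbers: C 3.00, H 5.00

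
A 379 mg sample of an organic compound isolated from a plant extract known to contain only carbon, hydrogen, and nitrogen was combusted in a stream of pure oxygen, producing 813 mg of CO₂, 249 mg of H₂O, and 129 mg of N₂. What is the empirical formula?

C2H3N

mol C = 0.813 g CO₂ ÷ 44.009 g/mol = 0.01847 mol
mol H = 2 × 0.249 g H₂O ÷ 18.015 g/mol = 0.02764 mol
mol N = 2 × 0.129 g N₂ ÷ 28.014 g/mol = 0.009210 mol
Divide by the smallest (0.009210 mol): C 2.006, H 3.002, N 1.000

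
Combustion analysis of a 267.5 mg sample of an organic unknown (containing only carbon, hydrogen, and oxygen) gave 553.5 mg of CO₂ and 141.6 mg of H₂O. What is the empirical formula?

mol C = 0.5535 g CO₂ ÷ 44.009 g/mol = 0.012577 mol
mol H = 2 × 0.1416 g H₂O ÷ 18.015 g/mol = 0.015720 mol
mass O = 0.2675 − (0.15106 + 0.015846) = 0.10059 g → mol O = 0.10059 ÷ 15.999 = 0.0062874 mol
Divide by the smallest (0.0062874 mol): C 2.000, H 2.500, O 1.000
Multiplying each by 2 gives whole numbers: C 4.00, H 5.00, O 2.00

C4H5O2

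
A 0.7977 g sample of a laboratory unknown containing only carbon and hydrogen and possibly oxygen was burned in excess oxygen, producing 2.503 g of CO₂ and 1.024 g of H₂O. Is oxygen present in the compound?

mol C = 2.503 g CO₂ ÷ 44.009 g/mol = 0.056875 mol
mol H = 2 × 1.024 g H₂O ÷ 18.015 g/mol = 0.11368 mol
C and H together account for 0.79771 g — essentially the entire 0.7977 g sample — so the compound contains no oxygen.

no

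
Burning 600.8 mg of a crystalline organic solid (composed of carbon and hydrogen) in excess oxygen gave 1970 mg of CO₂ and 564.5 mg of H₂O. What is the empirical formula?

C5H7

mol C = 1.970 g CO₂ ÷ 44.009 g/mol = 0.044764 mol
mol H = 2 × 0.5645 g H₂O ÷ 18.015 g/mol = 0.062670 mol
Divide by the smallest (0.044764 mol): C 1.000, H 1.400
Multiplying each by 5 gives whole numbers: C 5.00, H 7.00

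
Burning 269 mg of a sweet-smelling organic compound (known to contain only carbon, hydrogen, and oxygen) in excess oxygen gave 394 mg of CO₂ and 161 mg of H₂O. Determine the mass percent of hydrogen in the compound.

mol C = 0.394 g CO₂ ÷ 44.009 g/mol = 0.008953 mol
mol H = 2 × 0.161 g H₂O ÷ 18.015 g/mol = 0.01787 mol
mass O = 0.269 − (0.1075 + 0.01802) = 0.1435 g → mol O = 0.1435 ÷ 15.999 = 0.008966 mol
mass % H = 0.01802 g ÷ 0.269 g × 100%

6.7%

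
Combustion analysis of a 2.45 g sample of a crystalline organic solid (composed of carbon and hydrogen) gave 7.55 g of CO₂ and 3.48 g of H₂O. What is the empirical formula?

mol C = 7.55 g CO₂ ÷ 44.009 g/mol = 0.1716 mol
mol H = 2 × 3.48 g H₂O ÷ 18.015 g/mol = 0.3863 mol
Divide by the smallest (0.1716 mol): C 1.000, H 2.252
Multiplying each by 4 gives whole numbers: C 4.00, H 9.01

C4H9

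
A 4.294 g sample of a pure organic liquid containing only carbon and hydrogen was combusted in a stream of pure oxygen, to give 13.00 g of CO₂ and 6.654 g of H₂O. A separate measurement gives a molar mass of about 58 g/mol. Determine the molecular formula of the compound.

mol C = 13.00 g CO₂ ÷ 44.009 g/mol = 0.29539 mol
mol H = 2 × 6.654 g H₂O ÷ 18.015 g/mol = 0.73872 mol
Divide by the smallest (0.29539 mol): C 1.000, H 2.501
Multiplying each by 2 gives whole numbers: C 2.00, H 5.00
Empirical formula: C2H5
Empirical-formula mass = 29.06 g/mol; 58 ÷ 29.06 ≈ 2, so the molecular formula is C4H10.

C4H10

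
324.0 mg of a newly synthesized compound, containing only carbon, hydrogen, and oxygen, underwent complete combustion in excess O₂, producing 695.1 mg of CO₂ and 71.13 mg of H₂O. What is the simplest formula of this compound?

mol C = 0.6951 g CO₂ ÷ 44.009 g/mol = 0.015794 mol
mol H = 2 × 0.07113 g H₂O ÷ 18.015 g/mol = 0.0078968 mol
mass O = 0.3240 − (0.18971 + 0.0079599) = 0.12633 g → mol O = 0.12633 ÷ 15.999 = 0.0078963 mol
Divide by the smallest (0.0078963 mol): C 2.000, H 1.000, O 1.000

C2HO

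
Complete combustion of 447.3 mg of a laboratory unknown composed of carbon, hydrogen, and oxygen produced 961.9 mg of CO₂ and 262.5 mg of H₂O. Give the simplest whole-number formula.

mol C = 0.9619 g CO₂ ÷ 44.009 g/mol = 0.021857 mol
mol H = 2 × 0.2625 g H₂O ÷ 18.015 g/mol = 0.029142 mol
mass O = 0.4473 − (0.26252 + 0.029376) = 0.15540 g → mol O = 0.15540 ÷ 15.999 = 0.0097132 mol
Divide by the smallest (0.0097132 mol): C 2.250, H 3.000, O 1.000
Multiplying each by 4 gives whole numbers: C 9.00, H 12.00, O 4.00

C9H12O4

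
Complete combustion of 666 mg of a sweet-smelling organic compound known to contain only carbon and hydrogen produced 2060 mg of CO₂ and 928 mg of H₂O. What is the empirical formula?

mol C = 2.06 g CO₂ ÷ 44.009 g/mol = 0.04681 mol
mol H = 2 × 0.928 g H₂O ÷ 18.015 g/mol = 0.1030 mol
Divide by the smallest (0.04681 mol): C 1.000, H 2.201
Multiplying each by 5 gives whole numbers: C 5.00, H 11.00

C5H11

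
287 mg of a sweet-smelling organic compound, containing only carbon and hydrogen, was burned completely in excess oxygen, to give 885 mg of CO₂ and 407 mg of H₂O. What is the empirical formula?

mol C = 0.885 g CO₂ ÷ 44.009 g/mol = 0.02011 mol
mol H = 2 × 0.407 g H₂O ÷ 18.015 g/mol = 0.04518 mol
Divide by the smallest (0.02011 mol): C 1.000, H 2.247
Multiplying each by 4 gives whole numbers: C 4.00, H 8.99

C4H9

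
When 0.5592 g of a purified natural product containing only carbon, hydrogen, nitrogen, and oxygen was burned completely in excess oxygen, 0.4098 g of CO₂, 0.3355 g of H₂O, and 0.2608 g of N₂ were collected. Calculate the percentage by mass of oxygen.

26.65%

mol C = 0.4098 g CO₂ ÷ 44.009 g/mol = 0.0093117 mol
mol H = 2 × 0.3355 g H₂O ÷ 18.015 g/mol = 0.037247 mol
mol N = 2 × 0.2608 g N₂ ÷ 28.014 g/mol = 0.018619 mol
mass O = 0.5592 − (0.11184 + 0.037545 + 0.26080) = 0.14901 g → mol O = 0.14901 ÷ 15.999 = 0.0093138 mol
mass % O = 0.14901 g ÷ 0.5592 g × 100%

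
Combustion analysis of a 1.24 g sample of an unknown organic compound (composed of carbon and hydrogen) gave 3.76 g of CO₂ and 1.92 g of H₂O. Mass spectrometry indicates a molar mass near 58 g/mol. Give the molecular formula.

C4H10

mol C = 3.76 g CO₂ ÷ 44.009 g/mol = 0.08544 mol
mol H = 2 × 1.92 g H₂O ÷ 18.015 g/mol = 0.2132 mol
Divide by the smallest (0.08544 mol): C 1.000, H 2.495
Multiplying each by 2 gives whole numbers: C 2.00, H 4.99
Empirical formula: C2H5
Empirical-formula mass = 29.06 g/mol; 58 ÷ 29.06 ≈ 2, so the molecular formula is C4H10.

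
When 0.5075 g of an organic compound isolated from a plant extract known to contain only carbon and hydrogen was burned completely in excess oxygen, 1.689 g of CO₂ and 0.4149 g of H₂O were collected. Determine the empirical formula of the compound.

C5H6

mol C = 1.689 g CO₂ ÷ 44.009 g/mol = 0.038379 mol
mol H = 2 × 0.4149 g H₂O ÷ 18.015 g/mol = 0.046062 mol
Divide by the smallest (0.038379 mol): C 1.000, H 1.200
Multiplying each by 5 gives whole numbers: C 5.00, H 6.00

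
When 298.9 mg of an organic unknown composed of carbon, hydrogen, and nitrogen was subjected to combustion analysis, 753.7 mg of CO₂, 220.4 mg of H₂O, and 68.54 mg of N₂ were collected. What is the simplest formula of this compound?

C7H10N2

mol C = 0.7537 g CO₂ ÷ 44.009 g/mol = 0.017126 mol
mol H = 2 × 0.2204 g H₂O ÷ 18.015 g/mol = 0.024468 mol
mol N = 2 × 0.06854 g N₂ ÷ 28.014 g/mol = 0.0048933 mol
Divide by the smallest (0.0048933 mol): C 3.500, H 5.000, N 1.000
Multiplying each by 2 gives whole numbers: C 7.00, H 10.00, N 2.00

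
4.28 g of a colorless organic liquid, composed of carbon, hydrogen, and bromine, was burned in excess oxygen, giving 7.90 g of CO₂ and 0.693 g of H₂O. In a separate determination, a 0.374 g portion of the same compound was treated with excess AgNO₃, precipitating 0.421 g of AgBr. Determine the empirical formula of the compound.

mol C = 7.90 g CO₂ ÷ 44.009 g/mol = 0.1795 mol
mol H = 2 × 0.693 g H₂O ÷ 18.015 g/mol = 0.07694 mol
From the AgBr data: mol Br per gram of compound = (0.421 ÷ 187.772) ÷ 0.374 = 0.005995 mol/g, so in the 4.28 g combustion sample mol Br = 0.02566 mol
Divide by the smallest (0.02566 mol): C 6.996, H 2.999, Br 1.000

C7H3Br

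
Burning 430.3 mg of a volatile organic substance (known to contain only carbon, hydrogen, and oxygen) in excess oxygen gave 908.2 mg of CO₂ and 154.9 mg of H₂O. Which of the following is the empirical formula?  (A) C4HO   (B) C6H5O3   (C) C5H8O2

mol C = 0.9082 g CO₂ ÷ 44.009 g/mol = 0.020637 mol
mol H = 2 × 0.1549 g H₂O ÷ 18.015 g/mol = 0.017197 mol
mass O = 0.4303 − (0.24787 + 0.017334) = 0.16510 g → mol O = 0.16510 ÷ 15.999 = 0.010319 mol
Divide by the smallest (0.010319 mol): C 2.000, H 1.666, O 1.000
Multiplying each by 3 gives whole numbers: C 6.00, H 5.00, O 3.00

(B) C6H5O3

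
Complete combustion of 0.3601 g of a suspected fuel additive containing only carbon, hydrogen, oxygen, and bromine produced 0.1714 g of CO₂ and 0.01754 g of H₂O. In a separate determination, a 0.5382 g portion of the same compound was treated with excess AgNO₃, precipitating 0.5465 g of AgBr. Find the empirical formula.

C2HBrO5

mol C = 0.1714 g CO₂ ÷ 44.009 g/mol = 0.0038947 mol
mol H = 2 × 0.01754 g H₂O ÷ 18.015 g/mol = 0.0019473 mol
From the AgBr data: mol Br per gram of compound = (0.5465 ÷ 187.772) ÷ 0.5382 = 0.0054077 mol/g, so in the 0.3601 g combustion sample mol Br = 0.0019473 mol
mass O = 0.3601 − (0.046779 + 0.0019628 + 0.15560) = 0.15576 g → mol O = 0.15576 ÷ 15.999 = 0.0097356 mol
Divide by the smallest (0.0019473 mol): C 2.000, H 1.000, Br 1.000, O 5.000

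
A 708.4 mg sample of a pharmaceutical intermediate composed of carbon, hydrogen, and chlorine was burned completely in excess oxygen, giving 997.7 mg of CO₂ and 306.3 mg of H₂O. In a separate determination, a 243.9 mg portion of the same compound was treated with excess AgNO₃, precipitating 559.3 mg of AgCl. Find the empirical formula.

C2H3Cl

mol C = 0.9977 g CO₂ ÷ 44.009 g/mol = 0.022670 mol
mol H = 2 × 0.3063 g H₂O ÷ 18.015 g/mol = 0.034005 mol
From the AgCl data: mol Cl per gram of compound = (0.5593 ÷ 143.318) ÷ 0.2439 = 0.016000 mol/g, so in the 0.7084 g combustion sample mol Cl = 0.011335 mol
Divide by the smallest (0.011335 mol): C 2.000, H 3.000, Cl 1.000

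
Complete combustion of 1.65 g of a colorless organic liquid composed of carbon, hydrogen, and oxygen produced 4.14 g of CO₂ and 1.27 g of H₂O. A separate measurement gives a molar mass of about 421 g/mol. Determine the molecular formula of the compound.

mol C = 4.14 g CO₂ ÷ 44.009 g/mol = 0.09407 mol
mol H = 2 × 1.27 g H₂O ÷ 18.015 g/mol = 0.1410 mol
mass O = 1.65 − (1.130 + 0.1421) = 0.3780 g → mol O = 0.3780 ÷ 15.999 = 0.02363 mol
Divide by the smallest (0.02363 mol): C 3.982, H 5.968, O 1.000
Empirical formula: C4H6O
Empirical-formula mass = 70.09 g/mol; 421 ÷ 70.09 ≈ 6, so the molecular formula is C24H36O6.

C24H36O6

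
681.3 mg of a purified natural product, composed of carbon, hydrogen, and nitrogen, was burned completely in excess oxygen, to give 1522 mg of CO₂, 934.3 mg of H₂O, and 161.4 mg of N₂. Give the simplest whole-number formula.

C3H9N

mol C = 1.522 g CO₂ ÷ 44.009 g/mol = 0.034584 mol
mol H = 2 × 0.9343 g H₂O ÷ 18.015 g/mol = 0.10372 mol
mol N = 2 × 0.1614 g N₂ ÷ 28.014 g/mol = 0.011523 mol
Divide by the smallest (0.011523 mol): C 3.001, H 9.002, N 1.000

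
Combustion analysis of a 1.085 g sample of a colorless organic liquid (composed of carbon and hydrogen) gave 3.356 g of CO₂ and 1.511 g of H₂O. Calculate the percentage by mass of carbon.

84.42%

mol C = 3.356 g CO₂ ÷ 44.009 g/mol = 0.076257 mol
mol H = 2 × 1.511 g H₂O ÷ 18.015 g/mol = 0.16775 mol
mass % C = 0.91592 g ÷ 1.085 g × 100%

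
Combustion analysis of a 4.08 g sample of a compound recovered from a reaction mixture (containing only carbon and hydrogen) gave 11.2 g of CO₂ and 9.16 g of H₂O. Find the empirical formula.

CH4

mol C = 11.2 g CO₂ ÷ 44.009 g/mol = 0.2545 mol
mol H = 2 × 9.16 g H₂O ÷ 18.015 g/mol = 1.017 mol
Divide by the smallest (0.2545 mol): C 1.000, H 3.996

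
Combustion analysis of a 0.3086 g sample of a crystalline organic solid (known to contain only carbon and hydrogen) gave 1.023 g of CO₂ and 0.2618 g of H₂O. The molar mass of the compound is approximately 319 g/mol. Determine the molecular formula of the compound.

mol C = 1.023 g CO₂ ÷ 44.009 g/mol = 0.023245 mol
mol H = 2 × 0.2618 g H₂O ÷ 18.015 g/mol = 0.029065 mol
Divide by the smallest (0.023245 mol): C 1.000, H 1.250
Multiplying each by 4 gives whole numbers: C 4.00, H 5.00
Empirical formula: C4H5
Empirical-formula mass = 53.08 g/mol; 319 ÷ 53.08 ≈ 6, so the molecular formula is C24H30.

C24H30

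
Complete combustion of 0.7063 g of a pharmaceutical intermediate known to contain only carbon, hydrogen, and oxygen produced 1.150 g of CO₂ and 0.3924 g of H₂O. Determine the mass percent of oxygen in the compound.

49.35%

mol C = 1.150 g CO₂ ÷ 44.009 g/mol = 0.026131 mol
mol H = 2 × 0.3924 g H₂O ÷ 18.015 g/mol = 0.043564 mol
mass O = 0.7063 − (0.31386 + 0.043912) = 0.34853 g → mol O = 0.34853 ÷ 15.999 = 0.021784 mol
mass % O = 0.34853 g ÷ 0.7063 g × 100%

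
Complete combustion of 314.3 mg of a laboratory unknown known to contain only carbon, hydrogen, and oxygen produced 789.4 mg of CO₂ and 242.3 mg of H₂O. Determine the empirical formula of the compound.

mol C = 0.7894 g CO₂ ÷ 44.009 g/mol = 0.017937 mol
mol H = 2 × 0.2423 g H₂O ÷ 18.015 g/mol = 0.026900 mol
mass O = 0.3143 − (0.21544 + 0.027115) = 0.071741 g → mol O = 0.071741 ÷ 15.999 = 0.0044841 mol
Divide by the smallest (0.0044841 mol): C 4.000, H 5.999, O 1.000

C4H6O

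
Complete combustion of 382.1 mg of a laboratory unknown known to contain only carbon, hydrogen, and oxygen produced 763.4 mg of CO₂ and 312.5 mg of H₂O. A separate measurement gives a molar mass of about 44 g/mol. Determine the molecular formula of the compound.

C2H4O

mol C = 0.7634 g CO₂ ÷ 44.009 g/mol = 0.017346 mol
mol H = 2 × 0.3125 g H₂O ÷ 18.015 g/mol = 0.034693 mol
mass O = 0.3821 − (0.20835 + 0.034971) = 0.13878 g → mol O = 0.13878 ÷ 15.999 = 0.0086743 mol
Divide by the smallest (0.0086743 mol): C 2.000, H 4.000, O 1.000
Empirical formula: C2H4O
Empirical-formula mass = 44.05 g/mol; 44 ÷ 44.05 ≈ 1, so the molecular formula is C2H4O.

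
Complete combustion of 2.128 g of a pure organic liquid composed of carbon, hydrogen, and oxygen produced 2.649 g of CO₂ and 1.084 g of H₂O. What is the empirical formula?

mol C = 2.649 g CO₂ ÷ 44.009 g/mol = 0.060192 mol
mol H = 2 × 1.084 g H₂O ÷ 18.015 g/mol = 0.12034 mol
mass O = 2.128 − (0.72297 + 0.12131) = 1.2837 g → mol O = 1.2837 ÷ 15.999 = 0.080238 mol
Divide by the smallest (0.060192 mol): C 1.000, H 1.999, O 1.333
Multiplying each by 3 gives whole numbers: C 3.00, H 6.00, O 4.00

C3H6O4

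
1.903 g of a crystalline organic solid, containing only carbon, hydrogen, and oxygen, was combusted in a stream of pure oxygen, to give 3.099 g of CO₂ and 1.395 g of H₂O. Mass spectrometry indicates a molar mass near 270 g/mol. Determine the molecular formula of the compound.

mol C = 3.099 g CO₂ ÷ 44.009 g/mol = 0.070417 mol
mol H = 2 × 1.395 g H₂O ÷ 18.015 g/mol = 0.15487 mol
mass O = 1.903 − (0.84578 + 0.15611) = 0.90111 g → mol O = 0.90111 ÷ 15.999 = 0.056323 mol
Divide by the smallest (0.056323 mol): C 1.250, H 2.750, O 1.000
Multiplying each by 4 gives whole numbers: C 5.00, H 11.00, O 4.00
Empirical formula: C5H11O4
Empirical-formula mass = 135.14 g/mol; 270 ÷ 135.14 ≈ 2, so the molecular formula is C10H22O8.

C10H22O8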